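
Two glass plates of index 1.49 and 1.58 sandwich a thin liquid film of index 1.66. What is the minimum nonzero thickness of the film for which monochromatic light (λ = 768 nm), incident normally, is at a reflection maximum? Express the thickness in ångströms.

At the upper boundary (n = 1.49 to n = 1.66) the reflected ray undergoes a half-wave phase shift.
At the lower boundary (n = 1.66 to n = 1.58) the reflected ray undergoes no phase shift.
The two reflections differ by half a wavelength.
So the condition for constructive reflection is 2 n t = (m + ½) λ.
Minimum at m = 0: t = λ / (4 n) = 768 / (4 × 1.66) = 116 nm.

1157 Å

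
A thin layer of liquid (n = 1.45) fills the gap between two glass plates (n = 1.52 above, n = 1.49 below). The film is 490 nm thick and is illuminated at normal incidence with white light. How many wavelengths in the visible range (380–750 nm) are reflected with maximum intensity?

Ray reflecting at the top interface goes from n = 1.52 toward n = 1.45: no phase shift.
Ray reflecting at the bottom interface goes from n = 1.45 toward n = 1.49: a half-wave phase shift.
The two reflections differ by half a wavelength.
So the condition for constructive reflection is 2 n t = (m + ½) λ.
λ = 2 n t / (m + ½) = 1421 / (m + ½) nm.
m=1: 947 nm (IR); m=2: 568 nm (visible); m=3: 406 nm (visible); m=4: 316 nm (UV).

2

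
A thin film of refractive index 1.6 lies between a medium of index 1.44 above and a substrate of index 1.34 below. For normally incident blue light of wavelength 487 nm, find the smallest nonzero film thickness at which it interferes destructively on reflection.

Ray reflecting at the top interface goes from n = 1.44 toward n = 1.6: a half-wave phase shift.
At the lower boundary (n = 1.6 to n = 1.34) the reflected ray undergoes no phase shift.
Net: one phase inversion between the two reflected rays.
So the condition for destructive reflection is 2 n t = m λ.
Minimum nonzero at m = 1: t = λ / (2 n) = 487 / (2 × 1.6) = 152 nm.

152 nm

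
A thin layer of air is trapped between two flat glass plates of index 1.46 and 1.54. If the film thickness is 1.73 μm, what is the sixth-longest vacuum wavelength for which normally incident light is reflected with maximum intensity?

629 nm

At the upper boundary (n = 1.46 to n = 1.0) the reflected ray undergoes no phase shift.
Bottom surface (1.0 → 1.54): reflection off a higher-index medium gives a half-wave phase shift.
The two reflections differ by half a wavelength.
So the condition for constructive reflection is 2 n t = (m + ½) λ.
λ = 2 n t / (m + ½). The sixth-longest wavelength is m = 5: λ = 2 × 1.0 × 1730 / 5.50 = 629 nm.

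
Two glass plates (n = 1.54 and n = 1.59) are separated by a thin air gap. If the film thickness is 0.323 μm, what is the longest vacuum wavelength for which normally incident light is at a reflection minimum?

Top surface (1.54 → 1.0): reflection off a lower-index medium gives no phase shift.
Ray reflecting at the bottom interface goes from n = 1.0 toward n = 1.59: a half-wave phase shift.
Exactly one π shift → a net half-wave offset.
So the condition for destructive reflection is 2 n t = m λ.
λ = 2 n t / m. The longest wavelength is m = 1: λ = 2 × 1.0 × 323 / 1.00 = 646 nm.

646 nm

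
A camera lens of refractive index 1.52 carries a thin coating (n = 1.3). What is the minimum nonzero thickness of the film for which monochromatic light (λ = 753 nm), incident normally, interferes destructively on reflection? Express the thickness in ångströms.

1448 Å

Ray reflecting at the top interface goes from n = 1.0 toward n = 1.3: a half-wave phase shift.
Ray reflecting at the bottom interface goes from n = 1.3 toward n = 1.52: a half-wave phase shift.
Zero or two π shifts → no net half-wave offset.
With no net inversion, destructive interference in reflection requires 2 n t = (m + ½) λ.
Minimum at m = 0: t = λ / (4 n) = 753 / (4 × 1.3) = 145 nm.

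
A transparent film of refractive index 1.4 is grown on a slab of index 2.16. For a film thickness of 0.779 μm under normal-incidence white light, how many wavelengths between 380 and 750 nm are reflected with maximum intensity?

3

At the upper boundary (n = 1.0 to n = 1.4) the reflected ray undergoes a half-wave phase shift.
Ray reflecting at the bottom interface goes from n = 1.4 toward n = 2.16: a half-wave phase shift.
Zero or two π shifts → no net half-wave offset.
With no net inversion, constructive interference in reflection requires 2 n t = m λ.
λ = 2 n t / m = 2181 / m nm.
m=2: 1091 nm (IR); m=3: 727 nm (visible); m=4: 545 nm (visible); m=5: 436 nm (visible); m=6: 364 nm (UV).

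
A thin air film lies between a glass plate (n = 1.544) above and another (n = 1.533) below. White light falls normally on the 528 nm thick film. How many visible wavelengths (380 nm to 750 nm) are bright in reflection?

2

Top surface (1.544 → 1.0): reflection off a lower-index medium gives no phase shift.
Bottom surface (1.0 → 1.533): reflection off a higher-index medium gives a half-wave phase shift.
The two reflections differ by half a wavelength.
For bright reflection here: 2 n t = (m + ½) λ.
λ = 2 n t / (m + ½) = 1056 / (m + ½) nm.
m=0: 2112 nm (IR); m=1: 704 nm (visible); m=2: 422 nm (visible); m=3: 302 nm (UV).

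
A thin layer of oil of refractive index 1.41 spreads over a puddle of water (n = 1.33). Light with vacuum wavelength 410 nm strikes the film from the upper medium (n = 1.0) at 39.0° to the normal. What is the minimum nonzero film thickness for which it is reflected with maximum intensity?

Ray reflecting at the top interface goes from n = 1.0 toward n = 1.41: a half-wave phase shift.
At the lower boundary (n = 1.41 to n = 1.33) the reflected ray undergoes no phase shift.
Net: one phase inversion between the two reflected rays.
For maximum reflection here: 2 n t cos θ_r = (m + ½) λ.
Snell's law: 1.0 sin 39.0° = 1.41 sin θ_r → sin θ_r = 0.446, cos θ_r = 0.895.
Minimum at m = 0: t = λ / (4 n cos θ_r) = 410 / (4 × 1.41 × 0.895) = 81.2 nm.

81.2 nm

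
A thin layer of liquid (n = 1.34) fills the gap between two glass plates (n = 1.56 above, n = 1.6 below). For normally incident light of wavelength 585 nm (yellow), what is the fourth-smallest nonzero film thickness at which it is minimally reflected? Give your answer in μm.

0.873 μm

Top surface (1.56 → 1.34): reflection off a lower-index medium gives no phase shift.
Bottom surface (1.34 → 1.6): reflection off a higher-index medium gives a half-wave phase shift.
The two reflections differ by half a wavelength.
With one net inversion, destructive interference in reflection requires 2 n t = m λ.
The fourth-smallest nonzero thickness corresponds to m = 4: t = m λ / (2 n) = 4.00 × 585 / (2 × 1.34) = 873 nm.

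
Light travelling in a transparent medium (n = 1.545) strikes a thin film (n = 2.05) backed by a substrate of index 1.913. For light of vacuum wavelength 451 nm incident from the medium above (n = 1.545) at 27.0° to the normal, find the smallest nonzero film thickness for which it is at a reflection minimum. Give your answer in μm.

Ray reflecting at the top interface goes from n = 1.545 toward n = 2.05: a half-wave phase shift.
At the lower boundary (n = 2.05 to n = 1.913) the reflected ray undergoes no phase shift.
The two reflections differ by half a wavelength.
For dark reflection here: 2 n t cos θ_r = m λ.
Snell's law: 1.545 sin 27.0° = 2.05 sin θ_r → sin θ_r = 0.342, cos θ_r = 0.940.
Minimum nonzero at m = 1: t = λ / (2 n cos θ_r) = 451 / (2 × 2.05 × 0.940) = 117 nm.

0.117 μm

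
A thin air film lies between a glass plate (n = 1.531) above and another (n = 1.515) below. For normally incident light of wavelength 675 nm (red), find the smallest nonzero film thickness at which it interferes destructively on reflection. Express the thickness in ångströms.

At the upper boundary (n = 1.531 to n = 1.0) the reflected ray undergoes no phase shift.
Bottom surface (1.0 → 1.515): reflection off a higher-index medium gives a half-wave phase shift.
Exactly one π shift → a net half-wave offset.
For dark reflection here: 2 n t = m λ.
Minimum nonzero at m = 1: t = λ / (2 n) = 675 / (2 × 1.0) = 338 nm.

3375 Å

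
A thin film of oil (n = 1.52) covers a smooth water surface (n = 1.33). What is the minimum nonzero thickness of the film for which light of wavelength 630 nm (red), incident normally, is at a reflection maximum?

Ray reflecting at the top interface goes from n = 1.0 toward n = 1.52: a half-wave phase shift.
Bottom surface (1.52 → 1.33): reflection off a lower-index medium gives no phase shift.
The two reflections differ by half a wavelength.
With one net inversion, constructive interference in reflection requires 2 n t = (m + ½) λ.
Minimum at m = 0: t = λ / (4 n) = 630 / (4 × 1.52) = 104 nm.

104 nm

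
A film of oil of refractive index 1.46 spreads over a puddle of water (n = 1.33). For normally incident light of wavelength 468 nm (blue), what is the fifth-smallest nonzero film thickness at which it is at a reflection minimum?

801 nm

Top surface (1.0 → 1.46): reflection off a higher-index medium gives a half-wave phase shift.
Bottom surface (1.46 → 1.33): reflection off a lower-index medium gives no phase shift.
Exactly one π shift → a net half-wave offset.
With one net inversion, destructive interference in reflection requires 2 n t = m λ.
The fifth-smallest nonzero thickness corresponds to m = 5: t = m λ / (2 n) = 5.00 × 468 / (2 × 1.46) = 801 nm.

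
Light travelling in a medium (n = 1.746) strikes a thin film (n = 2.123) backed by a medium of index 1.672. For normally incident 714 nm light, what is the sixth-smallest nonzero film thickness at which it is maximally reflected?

925 nm

At the upper boundary (n = 1.746 to n = 2.123) the reflected ray undergoes a half-wave phase shift.
Bottom surface (2.123 → 1.672): reflection off a lower-index medium gives no phase shift.
Net: one phase inversion between the two reflected rays.
With one net inversion, constructive interference in reflection requires 2 n t = (m + ½) λ.
The sixth-smallest nonzero thickness corresponds to m = 5: t = (m + ½) λ / (2 n) = 5.50 × 714 / (2 × 2.123) = 925 nm.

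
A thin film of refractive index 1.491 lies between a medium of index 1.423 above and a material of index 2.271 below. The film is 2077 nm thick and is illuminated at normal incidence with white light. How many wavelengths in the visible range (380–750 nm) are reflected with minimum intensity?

8

Top surface (1.423 → 1.491): reflection off a higher-index medium gives a half-wave phase shift.
At the lower boundary (n = 1.491 to n = 2.271) the reflected ray undergoes a half-wave phase shift.
Zero or two π shifts → no net half-wave offset.
So the condition for destructive reflection is 2 n t = (m + ½) λ.
λ = 2 n t / (m + ½) = 6194 / (m + ½) nm.
m=7: 826 nm (IR); m=8: 729 nm (visible); m=9: 652 nm (visible); m=10: 590 nm (visible); m=11: 539 nm (visible); m=12: 495 nm (visible); m=13: 459 nm (visible); m=14: 427 nm (visible); m=15: 400 nm (visible); m=16: 375 nm (UV).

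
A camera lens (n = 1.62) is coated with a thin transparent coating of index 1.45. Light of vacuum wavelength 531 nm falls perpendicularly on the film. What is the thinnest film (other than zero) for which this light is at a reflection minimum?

91.6 nm

Ray reflecting at the top interface goes from n = 1.0 toward n = 1.45: a half-wave phase shift.
Ray reflecting at the bottom interface goes from n = 1.45 toward n = 1.62: a half-wave phase shift.
Zero or two π shifts → no net half-wave offset.
So the condition for destructive reflection is 2 n t = (m + ½) λ.
Minimum at m = 0: t = λ / (4 n) = 531 / (4 × 1.45) = 91.6 nm.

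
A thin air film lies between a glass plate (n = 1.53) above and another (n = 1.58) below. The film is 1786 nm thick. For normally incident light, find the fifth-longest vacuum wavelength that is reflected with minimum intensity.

714 nm

At the upper boundary (n = 1.53 to n = 1.0) the reflected ray undergoes no phase shift.
Bottom surface (1.0 → 1.58): reflection off a higher-index medium gives a half-wave phase shift.
Net: one phase inversion between the two reflected rays.
For weak reflection here: 2 n t = m λ.
λ = 2 n t / m. The fifth-longest wavelength is m = 5: λ = 2 × 1.0 × 1786 / 5.00 = 714 nm.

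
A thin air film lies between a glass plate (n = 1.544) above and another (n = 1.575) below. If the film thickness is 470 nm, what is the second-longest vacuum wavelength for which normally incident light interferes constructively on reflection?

627 nm

At the upper boundary (n = 1.544 to n = 1.0) the reflected ray undergoes no phase shift.
Ray reflecting at the bottom interface goes from n = 1.0 toward n = 1.575: a half-wave phase shift.
Net: one phase inversion between the two reflected rays.
For strong reflection here: 2 n t = (m + ½) λ.
λ = 2 n t / (m + ½). The second-longest wavelength is m = 1: λ = 2 × 1.0 × 470 / 1.50 = 627 nm.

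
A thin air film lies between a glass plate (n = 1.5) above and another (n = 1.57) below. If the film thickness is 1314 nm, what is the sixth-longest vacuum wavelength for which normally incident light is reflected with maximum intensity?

At the upper boundary (n = 1.5 to n = 1.0) the reflected ray undergoes no phase shift.
At the lower boundary (n = 1.0 to n = 1.57) the reflected ray undergoes a half-wave phase shift.
Exactly one π shift → a net half-wave offset.
For strong reflection here: 2 n t = (m + ½) λ.
λ = 2 n t / (m + ½). The sixth-longest wavelength is m = 5: λ = 2 × 1.0 × 1314 / 5.50 = 478 nm.

478 nm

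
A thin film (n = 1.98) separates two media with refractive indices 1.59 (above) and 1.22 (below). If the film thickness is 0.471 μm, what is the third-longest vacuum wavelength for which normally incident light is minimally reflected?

622 nm

At the upper boundary (n = 1.59 to n = 1.98) the reflected ray undergoes a half-wave phase shift.
Bottom surface (1.98 → 1.22): reflection off a lower-index medium gives no phase shift.
Net: one phase inversion between the two reflected rays.
With one net inversion, destructive interference in reflection requires 2 n t = m λ.
λ = 2 n t / m. The third-longest wavelength is m = 3: λ = 2 × 1.98 × 471 / 3.00 = 622 nm.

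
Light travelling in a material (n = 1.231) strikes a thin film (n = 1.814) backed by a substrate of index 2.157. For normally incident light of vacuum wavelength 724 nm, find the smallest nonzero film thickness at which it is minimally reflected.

Ray reflecting at the top interface goes from n = 1.231 toward n = 1.814: a half-wave phase shift.
At the lower boundary (n = 1.814 to n = 2.157) the reflected ray undergoes a half-wave phase shift.
The two reflections carry the same phase change, so no net offset.
With no net inversion, destructive interference in reflection requires 2 n t = (m + ½) λ.
Minimum at m = 0: t = λ / (4 n) = 724 / (4 × 1.814) = 99.8 nm.

99.8 nm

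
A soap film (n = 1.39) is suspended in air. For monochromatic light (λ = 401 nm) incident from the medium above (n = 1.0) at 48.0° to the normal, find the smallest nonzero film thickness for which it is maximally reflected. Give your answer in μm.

Ray reflecting at the top interface goes from n = 1.0 toward n = 1.39: a half-wave phase shift.
At the lower boundary (n = 1.39 to n = 1.0) the reflected ray undergoes no phase shift.
The two reflections differ by half a wavelength.
With one net inversion, constructive interference in reflection requires 2 n t cos θ_r = (m + ½) λ.
Snell's law: 1.0 sin 48.0° = 1.39 sin θ_r → sin θ_r = 0.535, cos θ_r = 0.845.
Minimum at m = 0: t = λ / (4 n cos θ_r) = 401 / (4 × 1.39 × 0.845) = 85.3 nm.

0.0853 μm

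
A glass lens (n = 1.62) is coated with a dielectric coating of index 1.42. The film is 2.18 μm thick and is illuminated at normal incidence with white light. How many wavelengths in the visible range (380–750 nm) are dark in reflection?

Ray reflecting at the top interface goes from n = 1.0 toward n = 1.42: a half-wave phase shift.
At the lower boundary (n = 1.42 to n = 1.62) the reflected ray undergoes a half-wave phase shift.
Zero or two π shifts → no net half-wave offset.
So the condition for destructive reflection is 2 n t = (m + ½) λ.
λ = 2 n t / (m + ½) = 6191 / (m + ½) nm.
m=7: 825 nm (IR); m=8: 728 nm (visible); m=9: 652 nm (visible); m=10: 590 nm (visible); m=11: 538 nm (visible); m=12: 495 nm (visible); m=13: 459 nm (visible); m=14: 427 nm (visible); m=15: 399 nm (visible); m=16: 375 nm (UV).

8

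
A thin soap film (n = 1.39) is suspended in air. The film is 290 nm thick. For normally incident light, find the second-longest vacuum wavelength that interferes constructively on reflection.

537 nm

At the upper boundary (n = 1.0 to n = 1.39) the reflected ray undergoes a half-wave phase shift.
Bottom surface (1.39 → 1.0): reflection off a lower-index medium gives no phase shift.
The two reflections differ by half a wavelength.
So the condition for constructive reflection is 2 n t = (m + ½) λ.
λ = 2 n t / (m + ½). The second-longest wavelength is m = 1: λ = 2 × 1.39 × 290 / 1.50 = 537 nm.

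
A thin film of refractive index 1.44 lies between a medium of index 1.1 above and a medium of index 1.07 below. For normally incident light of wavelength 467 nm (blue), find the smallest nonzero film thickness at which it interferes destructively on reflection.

162 nm

Ray reflecting at the top interface goes from n = 1.1 toward n = 1.44: a half-wave phase shift.
At the lower boundary (n = 1.44 to n = 1.07) the reflected ray undergoes no phase shift.
Exactly one π shift → a net half-wave offset.
With one net inversion, destructive interference in reflection requires 2 n t = m λ.
Minimum nonzero at m = 1: t = λ / (2 n) = 467 / (2 × 1.44) = 162 nm.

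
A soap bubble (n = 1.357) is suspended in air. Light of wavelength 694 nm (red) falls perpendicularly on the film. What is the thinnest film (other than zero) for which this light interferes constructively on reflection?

Ray reflecting at the top interface goes from n = 1.0 toward n = 1.357: a half-wave phase shift.
Ray reflecting at the bottom interface goes from n = 1.357 toward n = 1.0: no phase shift.
Exactly one π shift → a net half-wave offset.
For bright reflection here: 2 n t = (m + ½) λ.
Minimum at m = 0: t = λ / (4 n) = 694 / (4 × 1.357) = 128 nm.

128 nm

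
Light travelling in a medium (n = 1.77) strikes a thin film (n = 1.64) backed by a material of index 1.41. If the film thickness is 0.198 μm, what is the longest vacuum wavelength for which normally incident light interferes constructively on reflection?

Top surface (1.77 → 1.64): reflection off a lower-index medium gives no phase shift.
Bottom surface (1.64 → 1.41): reflection off a lower-index medium gives no phase shift.
Zero or two π shifts → no net half-wave offset.
For maximum reflection here: 2 n t = m λ.
λ = 2 n t / m. The longest wavelength is m = 1: λ = 2 × 1.64 × 198 / 1.00 = 649 nm.

649 nm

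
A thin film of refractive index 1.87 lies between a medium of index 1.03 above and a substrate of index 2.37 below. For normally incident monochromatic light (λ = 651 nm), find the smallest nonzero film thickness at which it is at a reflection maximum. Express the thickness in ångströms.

Ray reflecting at the top interface goes from n = 1.03 toward n = 1.87: a half-wave phase shift.
Bottom surface (1.87 → 2.37): reflection off a higher-index medium gives a half-wave phase shift.
Zero or two π shifts → no net half-wave offset.
With no net inversion, constructive interference in reflection requires 2 n t = m λ.
Minimum nonzero at m = 1: t = λ / (2 n) = 651 / (2 × 1.87) = 174 nm.

1741 Å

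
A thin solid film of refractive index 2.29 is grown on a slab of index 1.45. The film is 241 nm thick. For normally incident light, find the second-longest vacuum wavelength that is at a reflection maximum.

At the upper boundary (n = 1.0 to n = 2.29) the reflected ray undergoes a half-wave phase shift.
Ray reflecting at the bottom interface goes from n = 2.29 toward n = 1.45: no phase shift.
Net: one phase inversion between the two reflected rays.
With one net inversion, constructive interference in reflection requires 2 n t = (m + ½) λ.
λ = 2 n t / (m + ½). The second-longest wavelength is m = 1: λ = 2 × 2.29 × 241 / 1.50 = 736 nm.

736 nm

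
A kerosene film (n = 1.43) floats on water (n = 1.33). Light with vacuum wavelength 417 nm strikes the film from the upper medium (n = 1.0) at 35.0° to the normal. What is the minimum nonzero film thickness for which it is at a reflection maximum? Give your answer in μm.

0.0796 μm

Top surface (1.0 → 1.43): reflection off a higher-index medium gives a half-wave phase shift.
At the lower boundary (n = 1.43 to n = 1.33) the reflected ray undergoes no phase shift.
Exactly one π shift → a net half-wave offset.
For bright reflection here: 2 n t cos θ_r = (m + ½) λ.
Snell's law: 1.0 sin 35.0° = 1.43 sin θ_r → sin θ_r = 0.401, cos θ_r = 0.916.
Minimum at m = 0: t = λ / (4 n cos θ_r) = 417 / (4 × 1.43 × 0.916) = 79.6 nm.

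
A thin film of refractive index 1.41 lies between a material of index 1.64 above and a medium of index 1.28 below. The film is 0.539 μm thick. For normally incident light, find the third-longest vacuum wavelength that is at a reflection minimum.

Ray reflecting at the top interface goes from n = 1.64 toward n = 1.41: no phase shift.
At the lower boundary (n = 1.41 to n = 1.28) the reflected ray undergoes no phase shift.
The two reflections carry the same phase change, so no net offset.
So the condition for destructive reflection is 2 n t = (m + ½) λ.
λ = 2 n t / (m + ½). The third-longest wavelength is m = 2: λ = 2 × 1.41 × 539 / 2.50 = 608 nm.

608 nm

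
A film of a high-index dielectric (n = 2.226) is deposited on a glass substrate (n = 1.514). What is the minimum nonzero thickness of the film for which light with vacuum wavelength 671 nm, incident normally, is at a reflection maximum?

Ray reflecting at the top interface goes from n = 1.0 toward n = 2.226: a half-wave phase shift.
At the lower boundary (n = 2.226 to n = 1.514) the reflected ray undergoes no phase shift.
Exactly one π shift → a net half-wave offset.
So the condition for constructive reflection is 2 n t = (m + ½) λ.
Minimum at m = 0: t = λ / (4 n) = 671 / (4 × 2.226) = 75.4 nm.

75.4 nm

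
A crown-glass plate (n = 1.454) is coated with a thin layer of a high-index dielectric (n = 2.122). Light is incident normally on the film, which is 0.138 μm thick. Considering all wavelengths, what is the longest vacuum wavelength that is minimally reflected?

586 nm

Ray reflecting at the top interface goes from n = 1.0 toward n = 2.122: a half-wave phase shift.
At the lower boundary (n = 2.122 to n = 1.454) the reflected ray undergoes no phase shift.
Exactly one π shift → a net half-wave offset.
With one net inversion, destructive interference in reflection requires 2 n t = m λ.
λ = 2 n t / m. The longest wavelength is m = 1: λ = 2 × 2.122 × 138 / 1.00 = 586 nm.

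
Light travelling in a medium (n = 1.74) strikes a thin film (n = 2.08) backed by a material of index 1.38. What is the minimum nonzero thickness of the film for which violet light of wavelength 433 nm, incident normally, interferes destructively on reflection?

Top surface (1.74 → 2.08): reflection off a higher-index medium gives a half-wave phase shift.
Bottom surface (2.08 → 1.38): reflection off a lower-index medium gives no phase shift.
Net: one phase inversion between the two reflected rays.
With one net inversion, destructive interference in reflection requires 2 n t = m λ.
Minimum nonzero at m = 1: t = λ / (2 n) = 433 / (2 × 2.08) = 104 nm.

104 nm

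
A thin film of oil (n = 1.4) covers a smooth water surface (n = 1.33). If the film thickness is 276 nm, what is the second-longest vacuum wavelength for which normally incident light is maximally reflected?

515 nm

At the upper boundary (n = 1.0 to n = 1.4) the reflected ray undergoes a half-wave phase shift.
Bottom surface (1.4 → 1.33): reflection off a lower-index medium gives no phase shift.
The two reflections differ by half a wavelength.
So the condition for constructive reflection is 2 n t = (m + ½) λ.
λ = 2 n t / (m + ½). The second-longest wavelength is m = 1: λ = 2 × 1.4 × 276 / 1.50 = 515 nm.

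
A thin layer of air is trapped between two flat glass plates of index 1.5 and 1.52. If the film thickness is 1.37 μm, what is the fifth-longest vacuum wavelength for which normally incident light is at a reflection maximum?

At the upper boundary (n = 1.5 to n = 1.0) the reflected ray undergoes no phase shift.
Ray reflecting at the bottom interface goes from n = 1.0 toward n = 1.52: a half-wave phase shift.
Net: one phase inversion between the two reflected rays.
For strong reflection here: 2 n t = (m + ½) λ.
λ = 2 n t / (m + ½). The fifth-longest wavelength is m = 4: λ = 2 × 1.0 × 1370 / 4.50 = 609 nm.

609 nm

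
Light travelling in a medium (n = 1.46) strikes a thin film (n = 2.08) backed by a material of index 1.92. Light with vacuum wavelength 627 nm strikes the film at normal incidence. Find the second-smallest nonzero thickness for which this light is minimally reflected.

301 nm

Ray reflecting at the top interface goes from n = 1.46 toward n = 2.08: a half-wave phase shift.
Bottom surface (2.08 → 1.92): reflection off a lower-index medium gives no phase shift.
Exactly one π shift → a net half-wave offset.
For weak reflection here: 2 n t = m λ.
The second-smallest nonzero thickness corresponds to m = 2: t = m λ / (2 n) = 2.00 × 627 / (2 × 2.08) = 301 nm.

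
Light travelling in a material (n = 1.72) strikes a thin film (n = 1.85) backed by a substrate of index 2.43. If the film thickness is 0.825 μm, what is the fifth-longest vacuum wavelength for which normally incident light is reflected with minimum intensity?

Ray reflecting at the top interface goes from n = 1.72 toward n = 1.85: a half-wave phase shift.
At the lower boundary (n = 1.85 to n = 2.43) the reflected ray undergoes a half-wave phase shift.
Zero or two π shifts → no net half-wave offset.
For dark reflection here: 2 n t = (m + ½) λ.
λ = 2 n t / (m + ½). The fifth-longest wavelength is m = 4: λ = 2 × 1.85 × 825 / 4.50 = 678 nm.

678 nm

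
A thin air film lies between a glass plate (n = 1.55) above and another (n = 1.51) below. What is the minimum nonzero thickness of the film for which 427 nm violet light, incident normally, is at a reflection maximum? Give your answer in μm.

0.107 μm

At the upper boundary (n = 1.55 to n = 1.0) the reflected ray undergoes no phase shift.
At the lower boundary (n = 1.0 to n = 1.51) the reflected ray undergoes a half-wave phase shift.
Net: one phase inversion between the two reflected rays.
So the condition for constructive reflection is 2 n t = (m + ½) λ.
Minimum at m = 0: t = λ / (4 n) = 427 / (4 × 1.0) = 107 nm.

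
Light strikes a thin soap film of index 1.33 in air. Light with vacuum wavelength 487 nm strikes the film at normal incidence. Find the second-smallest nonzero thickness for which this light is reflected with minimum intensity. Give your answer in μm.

At the upper boundary (n = 1.0 to n = 1.33) the reflected ray undergoes a half-wave phase shift.
Ray reflecting at the bottom interface goes from n = 1.33 toward n = 1.0: no phase shift.
The two reflections differ by half a wavelength.
So the condition for destructive reflection is 2 n t = m λ.
The second-smallest nonzero thickness corresponds to m = 2: t = m λ / (2 n) = 2.00 × 487 / (2 × 1.33) = 366 nm.

0.366 μm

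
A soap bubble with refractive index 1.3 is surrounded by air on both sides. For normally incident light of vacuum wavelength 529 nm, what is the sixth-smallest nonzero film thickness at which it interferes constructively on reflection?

At the upper boundary (n = 1.0 to n = 1.3) the reflected ray undergoes a half-wave phase shift.
Ray reflecting at the bottom interface goes from n = 1.3 toward n = 1.0: no phase shift.
Net: one phase inversion between the two reflected rays.
With one net inversion, constructive interference in reflection requires 2 n t = (m + ½) λ.
The sixth-smallest nonzero thickness corresponds to m = 5: t = (m + ½) λ / (2 n) = 5.50 × 529 / (2 × 1.3) = 1119 nm.

1119 nm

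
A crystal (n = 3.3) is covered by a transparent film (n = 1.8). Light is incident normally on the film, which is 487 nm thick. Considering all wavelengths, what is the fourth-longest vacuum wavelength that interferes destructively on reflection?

501 nm

Ray reflecting at the top interface goes from n = 1.0 toward n = 1.8: a half-wave phase shift.
Ray reflecting at the bottom interface goes from n = 1.8 toward n = 3.3: a half-wave phase shift.
The two reflections carry the same phase change, so no net offset.
For dark reflection here: 2 n t = (m + ½) λ.
λ = 2 n t / (m + ½). The fourth-longest wavelength is m = 3: λ = 2 × 1.8 × 487 / 3.50 = 501 nm.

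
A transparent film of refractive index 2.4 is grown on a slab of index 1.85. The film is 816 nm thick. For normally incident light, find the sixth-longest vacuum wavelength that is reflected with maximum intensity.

712 nm

Ray reflecting at the top interface goes from n = 1.0 toward n = 2.4: a half-wave phase shift.
Bottom surface (2.4 → 1.85): reflection off a lower-index medium gives no phase shift.
Exactly one π shift → a net half-wave offset.
With one net inversion, constructive interference in reflection requires 2 n t = (m + ½) λ.
λ = 2 n t / (m + ½). The sixth-longest wavelength is m = 5: λ = 2 × 2.4 × 816 / 5.50 = 712 nm.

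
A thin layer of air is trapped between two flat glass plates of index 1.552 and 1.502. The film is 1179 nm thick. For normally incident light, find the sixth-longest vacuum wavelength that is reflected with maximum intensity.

429 nm

Top surface (1.552 → 1.0): reflection off a lower-index medium gives no phase shift.
At the lower boundary (n = 1.0 to n = 1.502) the reflected ray undergoes a half-wave phase shift.
Net: one phase inversion between the two reflected rays.
So the condition for constructive reflection is 2 n t = (m + ½) λ.
λ = 2 n t / (m + ½). The sixth-longest wavelength is m = 5: λ = 2 × 1.0 × 1179 / 5.50 = 429 nm.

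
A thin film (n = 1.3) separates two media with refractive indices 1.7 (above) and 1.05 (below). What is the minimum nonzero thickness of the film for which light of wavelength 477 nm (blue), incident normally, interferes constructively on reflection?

Ray reflecting at the top interface goes from n = 1.7 toward n = 1.3: no phase shift.
At the lower boundary (n = 1.3 to n = 1.05) the reflected ray undergoes no phase shift.
Zero or two π shifts → no net half-wave offset.
So the condition for constructive reflection is 2 n t = m λ.
Minimum nonzero at m = 1: t = λ / (2 n) = 477 / (2 × 1.3) = 183 nm.

183 nm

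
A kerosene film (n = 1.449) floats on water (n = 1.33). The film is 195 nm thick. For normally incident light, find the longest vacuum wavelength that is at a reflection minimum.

At the upper boundary (n = 1.0 to n = 1.449) the reflected ray undergoes a half-wave phase shift.
Ray reflecting at the bottom interface goes from n = 1.449 toward n = 1.33: no phase shift.
Exactly one π shift → a net half-wave offset.
So the condition for destructive reflection is 2 n t = m λ.
λ = 2 n t / m. The longest wavelength is m = 1: λ = 2 × 1.449 × 195 / 1.00 = 565 nm.

565 nm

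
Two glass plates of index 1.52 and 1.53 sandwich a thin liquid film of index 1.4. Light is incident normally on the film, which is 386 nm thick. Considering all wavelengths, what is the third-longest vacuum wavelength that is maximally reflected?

432 nm

Top surface (1.52 → 1.4): reflection off a lower-index medium gives no phase shift.
Bottom surface (1.4 → 1.53): reflection off a higher-index medium gives a half-wave phase shift.
Net: one phase inversion between the two reflected rays.
So the condition for constructive reflection is 2 n t = (m + ½) λ.
λ = 2 n t / (m + ½). The third-longest wavelength is m = 2: λ = 2 × 1.4 × 386 / 2.50 = 432 nm.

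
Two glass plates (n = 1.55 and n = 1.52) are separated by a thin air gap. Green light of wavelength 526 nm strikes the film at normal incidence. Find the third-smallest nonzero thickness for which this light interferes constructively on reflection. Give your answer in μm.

At the upper boundary (n = 1.55 to n = 1.0) the reflected ray undergoes no phase shift.
Bottom surface (1.0 → 1.52): reflection off a higher-index medium gives a half-wave phase shift.
Net: one phase inversion between the two reflected rays.
So the condition for constructive reflection is 2 n t = (m + ½) λ.
The third-smallest nonzero thickness corresponds to m = 2: t = (m + ½) λ / (2 n) = 2.50 × 526 / (2 × 1.0) = 658 nm.

0.658 μm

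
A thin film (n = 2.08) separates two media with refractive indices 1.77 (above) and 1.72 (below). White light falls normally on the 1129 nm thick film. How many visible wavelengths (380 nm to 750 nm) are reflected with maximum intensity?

6

At the upper boundary (n = 1.77 to n = 2.08) the reflected ray undergoes a half-wave phase shift.
At the lower boundary (n = 2.08 to n = 1.72) the reflected ray undergoes no phase shift.
Net: one phase inversion between the two reflected rays.
So the condition for constructive reflection is 2 n t = (m + ½) λ.
λ = 2 n t / (m + ½) = 4697 / (m + ½) nm.
m=5: 854 nm (IR); m=6: 723 nm (visible); m=7: 626 nm (visible); m=8: 553 nm (visible); m=9: 494 nm (visible); m=10: 447 nm (visible); m=11: 408 nm (visible); m=12: 376 nm (UV).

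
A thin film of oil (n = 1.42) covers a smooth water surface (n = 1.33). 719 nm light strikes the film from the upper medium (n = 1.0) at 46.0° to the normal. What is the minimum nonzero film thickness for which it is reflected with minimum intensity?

294 nm

At the upper boundary (n = 1.0 to n = 1.42) the reflected ray undergoes a half-wave phase shift.
At the lower boundary (n = 1.42 to n = 1.33) the reflected ray undergoes no phase shift.
The two reflections differ by half a wavelength.
For weak reflection here: 2 n t cos θ_r = m λ.
Snell's law: 1.0 sin 46.0° = 1.42 sin θ_r → sin θ_r = 0.507, cos θ_r = 0.862.
Minimum nonzero at m = 1: t = λ / (2 n cos θ_r) = 719 / (2 × 1.42 × 0.862) = 294 nm.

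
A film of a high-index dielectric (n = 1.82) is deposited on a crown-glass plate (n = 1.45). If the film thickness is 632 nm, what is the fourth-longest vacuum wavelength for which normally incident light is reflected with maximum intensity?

657 nm

At the upper boundary (n = 1.0 to n = 1.82) the reflected ray undergoes a half-wave phase shift.
Bottom surface (1.82 → 1.45): reflection off a lower-index medium gives no phase shift.
The two reflections differ by half a wavelength.
So the condition for constructive reflection is 2 n t = (m + ½) λ.
λ = 2 n t / (m + ½). The fourth-longest wavelength is m = 3: λ = 2 × 1.82 × 632 / 3.50 = 657 nm.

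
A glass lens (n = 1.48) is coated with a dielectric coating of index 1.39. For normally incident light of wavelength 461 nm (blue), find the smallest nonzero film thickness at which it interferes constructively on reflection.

166 nm

At the upper boundary (n = 1.0 to n = 1.39) the reflected ray undergoes a half-wave phase shift.
At the lower boundary (n = 1.39 to n = 1.48) the reflected ray undergoes a half-wave phase shift.
The two reflections carry the same phase change, so no net offset.
So the condition for constructive reflection is 2 n t = m λ.
Minimum nonzero at m = 1: t = λ / (2 n) = 461 / (2 × 1.39) = 166 nm.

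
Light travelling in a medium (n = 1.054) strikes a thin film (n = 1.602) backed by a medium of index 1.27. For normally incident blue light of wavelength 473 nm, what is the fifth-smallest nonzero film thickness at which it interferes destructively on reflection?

Top surface (1.054 → 1.602): reflection off a higher-index medium gives a half-wave phase shift.
Ray reflecting at the bottom interface goes from n = 1.602 toward n = 1.27: no phase shift.
Net: one phase inversion between the two reflected rays.
For dark reflection here: 2 n t = m λ.
The fifth-smallest nonzero thickness corresponds to m = 5: t = m λ / (2 n) = 5.00 × 473 / (2 × 1.602) = 738 nm.

738 nm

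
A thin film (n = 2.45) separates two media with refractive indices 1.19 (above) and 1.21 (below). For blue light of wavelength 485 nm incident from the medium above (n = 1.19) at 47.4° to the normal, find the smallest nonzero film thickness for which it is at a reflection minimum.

Top surface (1.19 → 2.45): reflection off a higher-index medium gives a half-wave phase shift.
Ray reflecting at the bottom interface goes from n = 2.45 toward n = 1.21: no phase shift.
Exactly one π shift → a net half-wave offset.
With one net inversion, destructive interference in reflection requires 2 n t cos θ_r = m λ.
Snell's law: 1.19 sin 47.4° = 2.45 sin θ_r → sin θ_r = 0.358, cos θ_r = 0.934.
Minimum nonzero at m = 1: t = λ / (2 n cos θ_r) = 485 / (2 × 2.45 × 0.934) = 106 nm.

106 nm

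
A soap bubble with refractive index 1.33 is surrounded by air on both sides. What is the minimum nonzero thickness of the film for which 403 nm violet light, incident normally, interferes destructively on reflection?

At the upper boundary (n = 1.0 to n = 1.33) the reflected ray undergoes a half-wave phase shift.
At the lower boundary (n = 1.33 to n = 1.0) the reflected ray undergoes no phase shift.
The two reflections differ by half a wavelength.
With one net inversion, destructive interference in reflection requires 2 n t = m λ.
Minimum nonzero at m = 1: t = λ / (2 n) = 403 / (2 × 1.33) = 152 nm.

152 nm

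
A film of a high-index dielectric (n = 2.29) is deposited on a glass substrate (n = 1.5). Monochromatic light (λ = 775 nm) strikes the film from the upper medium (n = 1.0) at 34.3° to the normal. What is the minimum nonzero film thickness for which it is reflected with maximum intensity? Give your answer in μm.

0.0873 μm

At the upper boundary (n = 1.0 to n = 2.29) the reflected ray undergoes a half-wave phase shift.
Ray reflecting at the bottom interface goes from n = 2.29 toward n = 1.5: no phase shift.
The two reflections differ by half a wavelength.
For strong reflection here: 2 n t cos θ_r = (m + ½) λ.
Snell's law: 1.0 sin 34.3° = 2.29 sin θ_r → sin θ_r = 0.246, cos θ_r = 0.969.
Minimum at m = 0: t = λ / (4 n cos θ_r) = 775 / (4 × 2.29 × 0.969) = 87.3 nm.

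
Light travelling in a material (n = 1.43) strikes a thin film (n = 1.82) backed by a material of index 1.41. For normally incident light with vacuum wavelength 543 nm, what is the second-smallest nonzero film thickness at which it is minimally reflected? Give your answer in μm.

0.298 μm

Top surface (1.43 → 1.82): reflection off a higher-index medium gives a half-wave phase shift.
Ray reflecting at the bottom interface goes from n = 1.82 toward n = 1.41: no phase shift.
Net: one phase inversion between the two reflected rays.
For minimum reflection here: 2 n t = m λ.
The second-smallest nonzero thickness corresponds to m = 2: t = m λ / (2 n) = 2.00 × 543 / (2 × 1.82) = 298 nm.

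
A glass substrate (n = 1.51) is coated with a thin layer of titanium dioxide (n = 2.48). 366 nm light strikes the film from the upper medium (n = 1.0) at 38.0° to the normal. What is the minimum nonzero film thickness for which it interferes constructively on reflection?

Ray reflecting at the top interface goes from n = 1.0 toward n = 2.48: a half-wave phase shift.
Ray reflecting at the bottom interface goes from n = 2.48 toward n = 1.51: no phase shift.
Net: one phase inversion between the two reflected rays.
For strong reflection here: 2 n t cos θ_r = (m + ½) λ.
Snell's law: 1.0 sin 38.0° = 2.48 sin θ_r → sin θ_r = 0.248, cos θ_r = 0.969.
Minimum at m = 0: t = λ / (4 n cos θ_r) = 366 / (4 × 2.48 × 0.969) = 38.1 nm.

38.1 nm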